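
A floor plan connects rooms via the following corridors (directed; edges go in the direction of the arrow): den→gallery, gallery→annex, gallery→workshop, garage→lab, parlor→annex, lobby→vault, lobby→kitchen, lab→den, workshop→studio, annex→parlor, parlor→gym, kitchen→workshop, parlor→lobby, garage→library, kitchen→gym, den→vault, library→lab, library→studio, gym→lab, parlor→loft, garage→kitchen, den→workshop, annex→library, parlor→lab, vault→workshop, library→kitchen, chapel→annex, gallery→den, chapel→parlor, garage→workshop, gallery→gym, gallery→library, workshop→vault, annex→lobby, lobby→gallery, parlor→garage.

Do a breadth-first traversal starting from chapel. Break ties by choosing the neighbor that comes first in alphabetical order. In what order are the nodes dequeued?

chapel -> annex -> parlor -> library -> lobby -> garage -> gym -> lab -> loft -> kitchen -> studio -> gallery -> vault -> workshop -> den

Visit chapel; enqueue annex, parlor → queue [annex, parlor]
Visit annex; enqueue library, lobby → queue [parlor, library, lobby]
Visit parlor; enqueue garage, gym, lab, loft → queue [library, lobby, garage, gym, lab, loft]
Visit library; enqueue kitchen, studio → queue [lobby, garage, gym, lab, loft, kitchen, studio]
Visit lobby; enqueue gallery, vault → queue [garage, gym, lab, loft, kitchen, studio, gallery, vault]
Visit garage; enqueue workshop → queue [gym, lab, loft, kitchen, studio, gallery, vault, workshop]
Visit gym → queue [lab, loft, kitchen, studio, gallery, vault, workshop]
Visit lab; enqueue den → queue [loft, kitchen, studio, gallery, vault, workshop, den]
Visit loft → queue [kitchen, studio, gallery, vault, workshop, den]
Visit kitchen → queue [studio, gallery, vault, workshop, den]
Visit studio → queue [gallery, vault, workshop, den]
Visit gallery → queue [vault, workshop, den]
Visit vault → queue [workshop, den]
Visit workshop → queue [den]
Visit den → queue []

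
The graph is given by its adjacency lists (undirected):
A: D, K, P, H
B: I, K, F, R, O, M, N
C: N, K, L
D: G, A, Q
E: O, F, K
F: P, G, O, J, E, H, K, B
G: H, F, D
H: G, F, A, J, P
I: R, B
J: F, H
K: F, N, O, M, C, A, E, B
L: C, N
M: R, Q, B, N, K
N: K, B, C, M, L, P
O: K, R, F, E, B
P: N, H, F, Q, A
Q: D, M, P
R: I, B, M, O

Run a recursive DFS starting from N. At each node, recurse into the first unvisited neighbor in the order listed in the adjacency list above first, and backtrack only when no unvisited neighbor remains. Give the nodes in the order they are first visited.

Visit N
N → K
K → F
F → P
P → H
H → G
G → D
D → A
D → Q
Q → M
M → R
R → I
I → B
B → O
O → E
H → J
K → C
C → L

N -> K -> F -> P -> H -> G -> D -> A -> Q -> M -> R -> I -> B -> O -> E -> J -> C -> L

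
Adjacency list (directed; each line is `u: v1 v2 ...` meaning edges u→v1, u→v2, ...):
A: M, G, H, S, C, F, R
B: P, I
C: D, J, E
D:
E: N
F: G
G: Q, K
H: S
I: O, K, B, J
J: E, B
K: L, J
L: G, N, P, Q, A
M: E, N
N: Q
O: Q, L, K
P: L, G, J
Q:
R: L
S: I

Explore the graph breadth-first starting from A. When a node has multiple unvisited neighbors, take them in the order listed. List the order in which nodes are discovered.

A → M → G → H → S → C → F → R → E → N → Q → K → I → D → J → L → O → B → P

Visit A; enqueue M, G, H, S, C, F, R → queue [M, G, H, S, C, F, R]
Visit M; enqueue E, N → queue [G, H, S, C, F, R, E, N]
Visit G; enqueue Q, K → queue [H, S, C, F, R, E, N, Q, K]
Visit H → queue [S, C, F, R, E, N, Q, K]
Visit S; enqueue I → queue [C, F, R, E, N, Q, K, I]
Visit C; enqueue D, J → queue [F, R, E, N, Q, K, I, D, J]
Visit F → queue [R, E, N, Q, K, I, D, J]
Visit R; enqueue L → queue [E, N, Q, K, I, D, J, L]
Visit E → queue [N, Q, K, I, D, J, L]
Visit N → queue [Q, K, I, D, J, L]
Visit Q → queue [K, I, D, J, L]
Visit K → queue [I, D, J, L]
Visit I; enqueue O, B → queue [D, J, L, O, B]
Visit D → queue [J, L, O, B]
Visit J → queue [L, O, B]
Visit L; enqueue P → queue [O, B, P]
Visit O → queue [B, P]
Visit B → queue [P]
Visit P → queue []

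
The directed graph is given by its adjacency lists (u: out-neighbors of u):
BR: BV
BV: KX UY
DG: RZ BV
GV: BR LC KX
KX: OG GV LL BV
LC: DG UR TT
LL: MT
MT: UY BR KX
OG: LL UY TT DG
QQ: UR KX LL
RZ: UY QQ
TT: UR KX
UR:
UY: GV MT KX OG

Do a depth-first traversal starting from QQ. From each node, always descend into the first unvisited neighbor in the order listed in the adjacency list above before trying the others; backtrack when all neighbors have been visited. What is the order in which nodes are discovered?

QQ UR KX OG LL MT UY GV BR BV LC DG RZ TT

Visit QQ
QQ → UR
QQ → KX
KX → OG
OG → LL
LL → MT
MT → UY
UY → GV
GV → BR
BR → BV
GV → LC
LC → DG
DG → RZ
LC → TT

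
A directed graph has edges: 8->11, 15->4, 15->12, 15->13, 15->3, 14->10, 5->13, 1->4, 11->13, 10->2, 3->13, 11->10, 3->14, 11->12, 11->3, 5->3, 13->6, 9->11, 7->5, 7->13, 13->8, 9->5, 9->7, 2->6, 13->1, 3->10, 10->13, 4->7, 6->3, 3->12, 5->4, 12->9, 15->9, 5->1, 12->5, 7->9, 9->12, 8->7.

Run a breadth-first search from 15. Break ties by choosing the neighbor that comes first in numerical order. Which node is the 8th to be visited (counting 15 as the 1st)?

Visit 15; enqueue 3, 4, 9, 12, 13 → queue [3, 4, 9, 12, 13]
Visit 3; enqueue 10, 14 → queue [4, 9, 12, 13, 10, 14]
Visit 4; enqueue 7 → queue [9, 12, 13, 10, 14, 7]
Visit 9; enqueue 5, 11 → queue [12, 13, 10, 14, 7, 5, 11]
Visit 12 → queue [13, 10, 14, 7, 5, 11]
Visit 13; enqueue 1, 6, 8 → queue [10, 14, 7, 5, 11, 1, 6, 8]
Visit 10; enqueue 2 → queue [14, 7, 5, 11, 1, 6, 8, 2]
Visit 14 → queue [7, 5, 11, 1, 6, 8, 2]
Visit 7 → queue [5, 11, 1, 6, 8, 2]
Visit 5 → queue [11, 1, 6, 8, 2]
Visit 11 → queue [1, 6, 8, 2]
Visit 1 → queue [6, 8, 2]
Visit 6 → queue [8, 2]
Visit 8 → queue [2]
Visit 2 → queue []

Visit order: 15, 3, 4, 9, 12, 13, 10, 14, 7, 5, 11, 1, 6, 8, 2

14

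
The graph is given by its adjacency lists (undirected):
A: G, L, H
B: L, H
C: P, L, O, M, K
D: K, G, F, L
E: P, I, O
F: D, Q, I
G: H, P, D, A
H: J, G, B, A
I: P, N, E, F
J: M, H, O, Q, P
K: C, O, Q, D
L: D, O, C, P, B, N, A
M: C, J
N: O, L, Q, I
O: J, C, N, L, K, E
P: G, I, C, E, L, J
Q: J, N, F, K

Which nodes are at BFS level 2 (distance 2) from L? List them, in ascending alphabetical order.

Level 0: L
Level 1: A, B, C, D, N, O, P
Level 2: E, F, G, H, I, J, K, M, Q

E, F, G, H, I, J, K, M, Q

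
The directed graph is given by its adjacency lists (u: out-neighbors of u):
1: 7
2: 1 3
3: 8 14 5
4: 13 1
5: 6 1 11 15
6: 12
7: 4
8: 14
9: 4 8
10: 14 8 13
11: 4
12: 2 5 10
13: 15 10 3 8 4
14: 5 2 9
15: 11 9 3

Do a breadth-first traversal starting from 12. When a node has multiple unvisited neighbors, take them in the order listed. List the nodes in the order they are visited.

Visit 12; enqueue 2, 5, 10 → queue [2, 5, 10]
Visit 2; enqueue 1, 3 → queue [5, 10, 1, 3]
Visit 5; enqueue 6, 11, 15 → queue [10, 1, 3, 6, 11, 15]
Visit 10; enqueue 14, 8, 13 → queue [1, 3, 6, 11, 15, 14, 8, 13]
Visit 1; enqueue 7 → queue [3, 6, 11, 15, 14, 8, 13, 7]
Visit 3 → queue [6, 11, 15, 14, 8, 13, 7]
Visit 6 → queue [11, 15, 14, 8, 13, 7]
Visit 11; enqueue 4 → queue [15, 14, 8, 13, 7, 4]
Visit 15; enqueue 9 → queue [14, 8, 13, 7, 4, 9]
Visit 14 → queue [8, 13, 7, 4, 9]
Visit 8 → queue [13, 7, 4, 9]
Visit 13 → queue [7, 4, 9]
Visit 7 → queue [4, 9]
Visit 4 → queue [9]
Visit 9 → queue []

12 → 2 → 5 → 10 → 1 → 3 → 6 → 11 → 15 → 14 → 8 → 13 → 7 → 4 → 9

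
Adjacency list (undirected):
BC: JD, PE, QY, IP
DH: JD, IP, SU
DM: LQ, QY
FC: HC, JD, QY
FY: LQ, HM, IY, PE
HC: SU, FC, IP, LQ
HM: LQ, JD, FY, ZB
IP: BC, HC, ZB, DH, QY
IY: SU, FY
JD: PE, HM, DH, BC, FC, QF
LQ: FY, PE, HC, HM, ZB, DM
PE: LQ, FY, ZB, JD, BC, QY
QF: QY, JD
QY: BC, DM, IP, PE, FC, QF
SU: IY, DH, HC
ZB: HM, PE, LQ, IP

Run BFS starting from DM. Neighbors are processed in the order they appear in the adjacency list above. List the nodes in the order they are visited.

Visit DM; enqueue LQ, QY → queue [LQ, QY]
Visit LQ; enqueue FY, PE, HC, HM, ZB → queue [QY, FY, PE, HC, HM, ZB]
Visit QY; enqueue BC, IP, FC, QF → queue [FY, PE, HC, HM, ZB, BC, IP, FC, QF]
Visit FY; enqueue IY → queue [PE, HC, HM, ZB, BC, IP, FC, QF, IY]
Visit PE; enqueue JD → queue [HC, HM, ZB, BC, IP, FC, QF, IY, JD]
Visit HC; enqueue SU → queue [HM, ZB, BC, IP, FC, QF, IY, JD, SU]
Visit HM → queue [ZB, BC, IP, FC, QF, IY, JD, SU]
Visit ZB → queue [BC, IP, FC, QF, IY, JD, SU]
Visit BC → queue [IP, FC, QF, IY, JD, SU]
Visit IP; enqueue DH → queue [FC, QF, IY, JD, SU, DH]
Visit FC → queue [QF, IY, JD, SU, DH]
Visit QF → queue [IY, JD, SU, DH]
Visit IY → queue [JD, SU, DH]
Visit JD → queue [SU, DH]
Visit SU → queue [DH]
Visit DH → queue []

DM, LQ, QY, FY, PE, HC, HM, ZB, BC, IP, FC, QF, IY, JD, SU, DH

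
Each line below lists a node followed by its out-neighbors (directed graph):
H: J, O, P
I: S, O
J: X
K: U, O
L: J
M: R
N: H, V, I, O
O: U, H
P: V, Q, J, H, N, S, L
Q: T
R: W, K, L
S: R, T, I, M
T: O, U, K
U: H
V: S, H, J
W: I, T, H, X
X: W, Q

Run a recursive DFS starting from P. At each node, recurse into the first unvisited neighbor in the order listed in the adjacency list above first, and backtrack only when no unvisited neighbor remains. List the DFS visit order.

P V S R W I O U H J X Q T K L M N

Visit P
P → V
V → S
S → R
R → W
W → I
I → O
O → U
U → H
H → J
J → X
X → Q
Q → T
T → K
R → L
S → M
P → N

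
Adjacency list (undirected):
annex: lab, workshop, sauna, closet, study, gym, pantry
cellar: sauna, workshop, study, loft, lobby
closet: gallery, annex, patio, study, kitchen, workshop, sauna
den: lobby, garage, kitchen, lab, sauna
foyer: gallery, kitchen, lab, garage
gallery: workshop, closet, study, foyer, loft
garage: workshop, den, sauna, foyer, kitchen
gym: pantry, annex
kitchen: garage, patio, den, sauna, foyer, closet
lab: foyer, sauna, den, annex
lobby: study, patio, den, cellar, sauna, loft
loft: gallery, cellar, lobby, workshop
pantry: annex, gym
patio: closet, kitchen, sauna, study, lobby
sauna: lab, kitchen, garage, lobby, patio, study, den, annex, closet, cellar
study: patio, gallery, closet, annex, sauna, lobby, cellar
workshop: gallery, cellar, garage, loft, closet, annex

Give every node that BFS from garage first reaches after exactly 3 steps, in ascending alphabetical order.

Level 0: garage
Level 1: den, foyer, kitchen, sauna, workshop
Level 2: annex, cellar, closet, gallery, lab, lobby, loft, patio, study
Level 3: gym, pantry

gym, pantry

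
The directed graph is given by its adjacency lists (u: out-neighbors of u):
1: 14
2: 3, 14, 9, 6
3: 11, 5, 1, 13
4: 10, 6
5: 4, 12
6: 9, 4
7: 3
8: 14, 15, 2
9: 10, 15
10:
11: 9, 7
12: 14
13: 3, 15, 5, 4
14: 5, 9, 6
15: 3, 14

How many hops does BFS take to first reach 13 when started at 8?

3

Level 0: 8
Level 1: 2, 14, 15
Level 2: 3, 5, 6, 9
Level 3: 1, 4, 10, 11, 12, 13
Level 4: 7
13 first appears at level 3.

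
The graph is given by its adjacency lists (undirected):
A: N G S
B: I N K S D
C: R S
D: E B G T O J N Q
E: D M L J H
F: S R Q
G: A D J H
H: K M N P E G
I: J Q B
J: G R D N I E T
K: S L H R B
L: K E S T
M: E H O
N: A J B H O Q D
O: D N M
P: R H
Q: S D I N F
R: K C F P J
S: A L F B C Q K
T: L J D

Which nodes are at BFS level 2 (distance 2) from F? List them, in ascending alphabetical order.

A, B, C, D, I, J, K, L, N, P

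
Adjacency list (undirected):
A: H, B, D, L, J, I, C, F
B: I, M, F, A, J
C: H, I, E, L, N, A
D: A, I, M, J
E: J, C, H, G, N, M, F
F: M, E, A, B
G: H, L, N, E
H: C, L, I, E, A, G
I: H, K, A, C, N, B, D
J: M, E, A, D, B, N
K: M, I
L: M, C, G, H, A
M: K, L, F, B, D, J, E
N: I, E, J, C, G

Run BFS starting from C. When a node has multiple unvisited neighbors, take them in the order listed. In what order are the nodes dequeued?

C, H, I, E, L, N, A, G, K, B, D, J, M, F

Visit C; enqueue H, I, E, L, N, A → queue [H, I, E, L, N, A]
Visit H; enqueue G → queue [I, E, L, N, A, G]
Visit I; enqueue K, B, D → queue [E, L, N, A, G, K, B, D]
Visit E; enqueue J, M, F → queue [L, N, A, G, K, B, D, J, M, F]
Visit L → queue [N, A, G, K, B, D, J, M, F]
Visit N → queue [A, G, K, B, D, J, M, F]
Visit A → queue [G, K, B, D, J, M, F]
Visit G → queue [K, B, D, J, M, F]
Visit K → queue [B, D, J, M, F]
Visit B → queue [D, J, M, F]
Visit D → queue [J, M, F]
Visit J → queue [M, F]
Visit M → queue [F]
Visit F → queue []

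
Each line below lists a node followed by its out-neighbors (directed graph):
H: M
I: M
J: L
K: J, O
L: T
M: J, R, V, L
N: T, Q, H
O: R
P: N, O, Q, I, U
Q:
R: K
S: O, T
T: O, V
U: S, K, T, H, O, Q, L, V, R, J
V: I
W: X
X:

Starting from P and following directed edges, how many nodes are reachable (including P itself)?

BFS from P visits: P, N, O, Q, I, U, T, H, R, M, S, K, L, V, J
Reachable nodes: 15 of 17 total.

15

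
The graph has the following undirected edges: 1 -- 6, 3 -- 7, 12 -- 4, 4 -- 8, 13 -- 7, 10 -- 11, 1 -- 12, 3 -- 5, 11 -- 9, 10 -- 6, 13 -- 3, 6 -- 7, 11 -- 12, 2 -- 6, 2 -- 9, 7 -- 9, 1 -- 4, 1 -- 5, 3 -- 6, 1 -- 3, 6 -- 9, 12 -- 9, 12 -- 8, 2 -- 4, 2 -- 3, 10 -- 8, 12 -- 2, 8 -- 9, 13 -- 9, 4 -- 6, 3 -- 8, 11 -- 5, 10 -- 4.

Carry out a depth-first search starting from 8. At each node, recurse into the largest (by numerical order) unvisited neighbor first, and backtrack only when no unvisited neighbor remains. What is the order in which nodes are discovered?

8 -> 12 -> 11 -> 10 -> 6 -> 9 -> 13 -> 7 -> 3 -> 5 -> 1 -> 4 -> 2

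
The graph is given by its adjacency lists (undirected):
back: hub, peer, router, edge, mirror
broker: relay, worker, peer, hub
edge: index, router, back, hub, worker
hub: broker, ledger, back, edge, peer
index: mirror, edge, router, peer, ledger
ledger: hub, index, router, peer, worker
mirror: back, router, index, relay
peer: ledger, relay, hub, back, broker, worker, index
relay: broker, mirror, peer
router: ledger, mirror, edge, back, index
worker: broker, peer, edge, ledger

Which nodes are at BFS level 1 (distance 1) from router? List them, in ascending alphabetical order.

back, edge, index, ledger, mirror

Level 0: router
Level 1: back, edge, index, ledger, mirror
Level 2: hub, peer, relay, worker
Level 3: broker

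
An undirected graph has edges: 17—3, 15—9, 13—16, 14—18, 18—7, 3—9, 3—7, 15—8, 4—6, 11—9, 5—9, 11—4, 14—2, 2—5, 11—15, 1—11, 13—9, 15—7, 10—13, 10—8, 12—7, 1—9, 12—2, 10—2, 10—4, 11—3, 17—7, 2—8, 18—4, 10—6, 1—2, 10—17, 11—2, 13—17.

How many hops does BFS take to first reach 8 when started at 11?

Level 0: 11
Level 1: 1, 2, 3, 4, 9, 15
Level 2: 5, 6, 7, 8, 10, 12, 13, 14, 17, 18
Level 3: 16
8 first appears at level 2.

2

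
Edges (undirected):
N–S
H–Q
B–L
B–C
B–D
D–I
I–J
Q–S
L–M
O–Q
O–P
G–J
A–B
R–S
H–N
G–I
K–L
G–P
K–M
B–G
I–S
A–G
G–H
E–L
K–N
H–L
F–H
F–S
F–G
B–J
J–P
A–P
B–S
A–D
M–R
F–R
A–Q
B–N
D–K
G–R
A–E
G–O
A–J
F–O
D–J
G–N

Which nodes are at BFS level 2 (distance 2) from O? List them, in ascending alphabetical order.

Level 0: O
Level 1: F, G, P, Q
Level 2: A, B, H, I, J, N, R, S
Level 3: C, D, E, K, L, M

A, B, H, I, J, N, R, S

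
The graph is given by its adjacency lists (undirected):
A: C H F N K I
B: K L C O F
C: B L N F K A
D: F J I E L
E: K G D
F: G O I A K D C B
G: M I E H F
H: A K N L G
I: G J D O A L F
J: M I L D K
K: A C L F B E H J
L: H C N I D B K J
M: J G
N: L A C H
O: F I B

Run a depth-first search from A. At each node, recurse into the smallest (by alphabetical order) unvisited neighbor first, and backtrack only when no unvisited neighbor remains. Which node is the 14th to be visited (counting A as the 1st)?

Visit A
A → C
C → B
B → F
F → D
D → E
E → G
G → H
H → K
K → J
J → I
I → L
L → N
I → O
J → M

Visit order: A, C, B, F, D, E, G, H, K, J, I, L, N, O, M

O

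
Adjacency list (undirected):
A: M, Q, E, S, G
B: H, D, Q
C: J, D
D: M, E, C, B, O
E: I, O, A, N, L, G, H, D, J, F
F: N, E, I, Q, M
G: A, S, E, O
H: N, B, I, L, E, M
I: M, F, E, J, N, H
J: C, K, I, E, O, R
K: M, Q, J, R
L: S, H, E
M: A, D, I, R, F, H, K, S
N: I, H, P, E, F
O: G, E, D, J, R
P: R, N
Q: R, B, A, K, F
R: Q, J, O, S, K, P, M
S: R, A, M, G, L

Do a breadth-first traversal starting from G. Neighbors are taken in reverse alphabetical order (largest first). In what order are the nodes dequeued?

G S O E A R M L J D N I H F Q P K C B

Visit G; enqueue S, O, E, A → queue [S, O, E, A]
Visit S; enqueue R, M, L → queue [O, E, A, R, M, L]
Visit O; enqueue J, D → queue [E, A, R, M, L, J, D]
Visit E; enqueue N, I, H, F → queue [A, R, M, L, J, D, N, I, H, F]
Visit A; enqueue Q → queue [R, M, L, J, D, N, I, H, F, Q]
Visit R; enqueue P, K → queue [M, L, J, D, N, I, H, F, Q, P, K]
Visit M → queue [L, J, D, N, I, H, F, Q, P, K]
Visit L → queue [J, D, N, I, H, F, Q, P, K]
Visit J; enqueue C → queue [D, N, I, H, F, Q, P, K, C]
Visit D; enqueue B → queue [N, I, H, F, Q, P, K, C, B]
Visit N → queue [I, H, F, Q, P, K, C, B]
Visit I → queue [H, F, Q, P, K, C, B]
Visit H → queue [F, Q, P, K, C, B]
Visit F → queue [Q, P, K, C, B]
Visit Q → queue [P, K, C, B]
Visit P → queue [K, C, B]
Visit K → queue [C, B]
Visit C → queue [B]
Visit B → queue []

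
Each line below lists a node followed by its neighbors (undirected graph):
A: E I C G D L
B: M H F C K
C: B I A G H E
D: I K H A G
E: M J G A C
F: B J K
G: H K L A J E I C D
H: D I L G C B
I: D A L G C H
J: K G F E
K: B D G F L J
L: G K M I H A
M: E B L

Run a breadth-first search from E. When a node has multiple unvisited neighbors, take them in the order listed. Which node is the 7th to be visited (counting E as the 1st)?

B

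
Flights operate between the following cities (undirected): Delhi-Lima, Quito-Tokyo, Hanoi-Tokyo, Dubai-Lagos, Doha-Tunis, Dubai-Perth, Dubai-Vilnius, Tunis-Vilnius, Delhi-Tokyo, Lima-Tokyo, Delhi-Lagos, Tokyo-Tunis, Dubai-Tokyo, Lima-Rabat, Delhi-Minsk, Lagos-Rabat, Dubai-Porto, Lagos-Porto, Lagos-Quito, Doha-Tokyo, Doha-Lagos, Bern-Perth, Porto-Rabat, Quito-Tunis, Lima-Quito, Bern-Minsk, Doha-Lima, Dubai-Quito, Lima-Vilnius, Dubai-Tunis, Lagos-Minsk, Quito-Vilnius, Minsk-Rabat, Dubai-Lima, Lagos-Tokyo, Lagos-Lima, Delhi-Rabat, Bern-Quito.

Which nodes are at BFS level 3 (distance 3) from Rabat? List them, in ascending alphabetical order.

Hanoi, Perth, Tunis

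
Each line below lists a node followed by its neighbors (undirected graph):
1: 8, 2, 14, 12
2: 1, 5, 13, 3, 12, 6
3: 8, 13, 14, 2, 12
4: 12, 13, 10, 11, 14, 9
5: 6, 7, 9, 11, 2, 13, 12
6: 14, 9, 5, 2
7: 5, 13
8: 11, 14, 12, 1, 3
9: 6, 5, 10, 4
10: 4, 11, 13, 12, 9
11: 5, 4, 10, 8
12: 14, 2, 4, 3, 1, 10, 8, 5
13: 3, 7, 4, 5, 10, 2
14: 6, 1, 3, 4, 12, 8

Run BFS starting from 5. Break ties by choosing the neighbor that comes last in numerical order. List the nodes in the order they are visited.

5 -> 13 -> 12 -> 11 -> 9 -> 7 -> 6 -> 2 -> 10 -> 4 -> 3 -> 14 -> 8 -> 1

Visit 5; enqueue 13, 12, 11, 9, 7, 6, 2 → queue [13, 12, 11, 9, 7, 6, 2]
Visit 13; enqueue 10, 4, 3 → queue [12, 11, 9, 7, 6, 2, 10, 4, 3]
Visit 12; enqueue 14, 8, 1 → queue [11, 9, 7, 6, 2, 10, 4, 3, 14, 8, 1]
Visit 11 → queue [9, 7, 6, 2, 10, 4, 3, 14, 8, 1]
Visit 9 → queue [7, 6, 2, 10, 4, 3, 14, 8, 1]
Visit 7 → queue [6, 2, 10, 4, 3, 14, 8, 1]
Visit 6 → queue [2, 10, 4, 3, 14, 8, 1]
Visit 2 → queue [10, 4, 3, 14, 8, 1]
Visit 10 → queue [4, 3, 14, 8, 1]
Visit 4 → queue [3, 14, 8, 1]
Visit 3 → queue [14, 8, 1]
Visit 14 → queue [8, 1]
Visit 8 → queue [1]
Visit 1 → queue []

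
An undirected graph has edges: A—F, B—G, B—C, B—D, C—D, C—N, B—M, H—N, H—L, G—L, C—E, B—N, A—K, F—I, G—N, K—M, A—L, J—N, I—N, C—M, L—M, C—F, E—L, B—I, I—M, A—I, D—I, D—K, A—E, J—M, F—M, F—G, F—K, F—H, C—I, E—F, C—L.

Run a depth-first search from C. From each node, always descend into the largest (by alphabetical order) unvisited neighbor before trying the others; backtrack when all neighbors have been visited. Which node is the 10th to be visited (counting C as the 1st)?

I

Visit C
C → N
N → J
J → M
M → L
L → H
H → F
F → K
K → D
D → I
I → B
B → G
I → A
A → E

Visit order: C, N, J, M, L, H, F, K, D, I, B, G, A, E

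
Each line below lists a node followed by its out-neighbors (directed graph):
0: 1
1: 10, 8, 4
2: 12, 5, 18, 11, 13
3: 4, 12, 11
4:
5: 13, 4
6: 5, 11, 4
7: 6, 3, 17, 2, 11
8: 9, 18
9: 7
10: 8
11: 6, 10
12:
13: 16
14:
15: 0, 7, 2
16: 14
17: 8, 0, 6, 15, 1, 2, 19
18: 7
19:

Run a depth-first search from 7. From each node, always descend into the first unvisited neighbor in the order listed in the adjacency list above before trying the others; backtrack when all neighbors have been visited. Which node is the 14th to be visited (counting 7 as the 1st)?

12

Visit 7
7 → 6
6 → 5
5 → 13
13 → 16
16 → 14
5 → 4
6 → 11
11 → 10
10 → 8
8 → 9
8 → 18
7 → 3
3 → 12
7 → 17
17 → 0
0 → 1
17 → 15
15 → 2
17 → 19

Visit order: 7, 6, 5, 13, 16, 14, 4, 11, 10, 8, 9, 18, 3, 12, 17, 0, 1, 15, 2, 19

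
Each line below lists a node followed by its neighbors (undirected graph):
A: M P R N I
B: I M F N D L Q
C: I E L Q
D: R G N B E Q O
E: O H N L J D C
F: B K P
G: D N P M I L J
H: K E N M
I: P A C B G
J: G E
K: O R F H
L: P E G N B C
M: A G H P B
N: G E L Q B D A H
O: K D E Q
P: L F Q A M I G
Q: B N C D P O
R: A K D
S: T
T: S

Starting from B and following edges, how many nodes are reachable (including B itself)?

18

BFS from B visits: B, D, F, I, L, M, N, Q, E, G, O, R, K, P, A, C, H, J
Reachable nodes: 18 of 20 total.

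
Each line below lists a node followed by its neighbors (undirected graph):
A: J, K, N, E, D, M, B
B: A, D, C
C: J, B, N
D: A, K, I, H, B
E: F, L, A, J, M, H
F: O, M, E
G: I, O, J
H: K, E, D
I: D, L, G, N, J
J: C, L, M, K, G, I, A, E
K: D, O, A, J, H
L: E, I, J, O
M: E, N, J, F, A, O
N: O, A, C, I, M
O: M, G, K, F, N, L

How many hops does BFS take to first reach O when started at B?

3

Level 0: B
Level 1: A, C, D
Level 2: E, H, I, J, K, M, N
Level 3: F, G, L, O
O first appears at level 3.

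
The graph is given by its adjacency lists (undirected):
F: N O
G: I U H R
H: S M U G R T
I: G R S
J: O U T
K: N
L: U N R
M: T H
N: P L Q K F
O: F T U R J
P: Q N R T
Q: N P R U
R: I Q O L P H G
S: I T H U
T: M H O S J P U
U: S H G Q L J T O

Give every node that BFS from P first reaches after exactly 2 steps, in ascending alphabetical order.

Level 0: P
Level 1: N, Q, R, T
Level 2: F, G, H, I, J, K, L, M, O, S, U

F, G, H, I, J, K, L, M, O, S, U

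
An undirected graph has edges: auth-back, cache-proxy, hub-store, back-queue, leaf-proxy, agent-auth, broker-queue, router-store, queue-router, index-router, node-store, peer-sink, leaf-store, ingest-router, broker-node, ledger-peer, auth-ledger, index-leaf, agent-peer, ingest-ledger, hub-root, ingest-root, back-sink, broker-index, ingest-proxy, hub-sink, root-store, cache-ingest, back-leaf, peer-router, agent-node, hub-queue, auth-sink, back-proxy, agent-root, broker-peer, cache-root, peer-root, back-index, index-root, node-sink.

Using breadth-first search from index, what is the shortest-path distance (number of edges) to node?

Level 0: index
Level 1: back, broker, leaf, root, router
Level 2: agent, auth, cache, hub, ingest, node, peer, proxy, queue, sink, store
Level 3: ledger
node first appears at level 2.

2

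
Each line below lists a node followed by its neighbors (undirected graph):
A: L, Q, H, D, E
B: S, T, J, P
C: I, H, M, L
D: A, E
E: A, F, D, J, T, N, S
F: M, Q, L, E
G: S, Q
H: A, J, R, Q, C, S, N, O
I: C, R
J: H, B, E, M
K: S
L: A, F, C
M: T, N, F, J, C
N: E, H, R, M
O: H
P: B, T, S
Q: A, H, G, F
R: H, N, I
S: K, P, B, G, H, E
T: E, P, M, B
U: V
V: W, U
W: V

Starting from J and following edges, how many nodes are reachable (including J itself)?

20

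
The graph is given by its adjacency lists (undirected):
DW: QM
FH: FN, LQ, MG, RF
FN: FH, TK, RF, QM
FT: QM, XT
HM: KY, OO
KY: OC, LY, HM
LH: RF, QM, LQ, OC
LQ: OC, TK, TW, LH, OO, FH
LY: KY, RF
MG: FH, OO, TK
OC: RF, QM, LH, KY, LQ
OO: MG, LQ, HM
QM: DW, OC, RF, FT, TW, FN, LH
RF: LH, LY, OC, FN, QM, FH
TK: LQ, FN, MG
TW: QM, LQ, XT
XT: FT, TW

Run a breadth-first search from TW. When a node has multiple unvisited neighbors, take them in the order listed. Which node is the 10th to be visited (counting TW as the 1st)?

LH

Visit TW; enqueue QM, LQ, XT → queue [QM, LQ, XT]
Visit QM; enqueue DW, OC, RF, FT, FN, LH → queue [LQ, XT, DW, OC, RF, FT, FN, LH]
Visit LQ; enqueue TK, OO, FH → queue [XT, DW, OC, RF, FT, FN, LH, TK, OO, FH]
Visit XT → queue [DW, OC, RF, FT, FN, LH, TK, OO, FH]
Visit DW → queue [OC, RF, FT, FN, LH, TK, OO, FH]
Visit OC; enqueue KY → queue [RF, FT, FN, LH, TK, OO, FH, KY]
Visit RF; enqueue LY → queue [FT, FN, LH, TK, OO, FH, KY, LY]
Visit FT → queue [FN, LH, TK, OO, FH, KY, LY]
Visit FN → queue [LH, TK, OO, FH, KY, LY]
Visit LH → queue [TK, OO, FH, KY, LY]
Visit TK; enqueue MG → queue [OO, FH, KY, LY, MG]
Visit OO; enqueue HM → queue [FH, KY, LY, MG, HM]
Visit FH → queue [KY, LY, MG, HM]
Visit KY → queue [LY, MG, HM]
Visit LY → queue [MG, HM]
Visit MG → queue [HM]
Visit HM → queue []

Visit order: TW, QM, LQ, XT, DW, OC, RF, FT, FN, LH, TK, OO, FH, KY, LY, MG, HM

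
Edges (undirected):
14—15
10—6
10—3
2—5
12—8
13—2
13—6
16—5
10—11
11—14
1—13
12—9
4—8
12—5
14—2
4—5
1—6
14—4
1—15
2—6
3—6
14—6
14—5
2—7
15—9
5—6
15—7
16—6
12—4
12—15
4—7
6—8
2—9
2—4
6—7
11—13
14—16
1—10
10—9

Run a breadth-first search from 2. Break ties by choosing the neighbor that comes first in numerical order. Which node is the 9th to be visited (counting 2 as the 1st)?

Visit 2; enqueue 4, 5, 6, 7, 9, 13, 14 → queue [4, 5, 6, 7, 9, 13, 14]
Visit 4; enqueue 8, 12 → queue [5, 6, 7, 9, 13, 14, 8, 12]
Visit 5; enqueue 16 → queue [6, 7, 9, 13, 14, 8, 12, 16]
Visit 6; enqueue 1, 3, 10 → queue [7, 9, 13, 14, 8, 12, 16, 1, 3, 10]
Visit 7; enqueue 15 → queue [9, 13, 14, 8, 12, 16, 1, 3, 10, 15]
Visit 9 → queue [13, 14, 8, 12, 16, 1, 3, 10, 15]
Visit 13; enqueue 11 → queue [14, 8, 12, 16, 1, 3, 10, 15, 11]
Visit 14 → queue [8, 12, 16, 1, 3, 10, 15, 11]
Visit 8 → queue [12, 16, 1, 3, 10, 15, 11]
Visit 12 → queue [16, 1, 3, 10, 15, 11]
Visit 16 → queue [1, 3, 10, 15, 11]
Visit 1 → queue [3, 10, 15, 11]
Visit 3 → queue [10, 15, 11]
Visit 10 → queue [15, 11]
Visit 15 → queue [11]
Visit 11 → queue []

Visit order: 2, 4, 5, 6, 7, 9, 13, 14, 8, 12, 16, 1, 3, 10, 15, 11

8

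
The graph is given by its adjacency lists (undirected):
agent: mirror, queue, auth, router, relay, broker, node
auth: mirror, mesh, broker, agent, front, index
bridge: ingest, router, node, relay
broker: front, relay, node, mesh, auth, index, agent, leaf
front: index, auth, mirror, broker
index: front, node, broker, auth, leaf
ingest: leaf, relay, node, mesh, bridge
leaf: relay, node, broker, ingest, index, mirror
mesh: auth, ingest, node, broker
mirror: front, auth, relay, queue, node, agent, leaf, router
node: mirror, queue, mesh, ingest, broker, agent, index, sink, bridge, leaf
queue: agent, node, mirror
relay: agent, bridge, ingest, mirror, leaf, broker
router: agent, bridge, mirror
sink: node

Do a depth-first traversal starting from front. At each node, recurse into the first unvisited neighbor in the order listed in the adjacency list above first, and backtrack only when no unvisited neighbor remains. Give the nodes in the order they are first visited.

front index node mirror auth mesh ingest leaf relay agent queue router bridge broker sink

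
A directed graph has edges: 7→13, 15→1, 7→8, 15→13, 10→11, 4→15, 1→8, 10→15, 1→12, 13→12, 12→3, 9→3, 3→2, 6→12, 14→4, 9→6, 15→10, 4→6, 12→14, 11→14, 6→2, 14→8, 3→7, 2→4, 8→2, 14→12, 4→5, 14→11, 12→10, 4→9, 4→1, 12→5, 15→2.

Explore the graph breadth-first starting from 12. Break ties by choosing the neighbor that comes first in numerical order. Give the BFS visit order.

Visit 12; enqueue 3, 5, 10, 14 → queue [3, 5, 10, 14]
Visit 3; enqueue 2, 7 → queue [5, 10, 14, 2, 7]
Visit 5 → queue [10, 14, 2, 7]
Visit 10; enqueue 11, 15 → queue [14, 2, 7, 11, 15]
Visit 14; enqueue 4, 8 → queue [2, 7, 11, 15, 4, 8]
Visit 2 → queue [7, 11, 15, 4, 8]
Visit 7; enqueue 13 → queue [11, 15, 4, 8, 13]
Visit 11 → queue [15, 4, 8, 13]
Visit 15; enqueue 1 → queue [4, 8, 13, 1]
Visit 4; enqueue 6, 9 → queue [8, 13, 1, 6, 9]
Visit 8 → queue [13, 1, 6, 9]
Visit 13 → queue [1, 6, 9]
Visit 1 → queue [6, 9]
Visit 6 → queue [9]
Visit 9 → queue []

12, 3, 5, 10, 14, 2, 7, 11, 15, 4, 8, 13, 1, 6, 9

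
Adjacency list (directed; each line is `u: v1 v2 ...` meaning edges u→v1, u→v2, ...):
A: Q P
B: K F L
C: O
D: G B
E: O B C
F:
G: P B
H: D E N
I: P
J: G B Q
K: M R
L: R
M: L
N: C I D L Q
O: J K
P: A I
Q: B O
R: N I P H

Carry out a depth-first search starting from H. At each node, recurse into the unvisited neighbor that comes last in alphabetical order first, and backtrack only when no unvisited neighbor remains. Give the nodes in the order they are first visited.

H → N → Q → O → K → R → P → I → A → M → L → J → G → B → F → D → C → E

Visit H
H → N
N → Q
Q → O
O → K
K → R
R → P
P → I
P → A
K → M
M → L
O → J
J → G
G → B
B → F
N → D
N → C
H → E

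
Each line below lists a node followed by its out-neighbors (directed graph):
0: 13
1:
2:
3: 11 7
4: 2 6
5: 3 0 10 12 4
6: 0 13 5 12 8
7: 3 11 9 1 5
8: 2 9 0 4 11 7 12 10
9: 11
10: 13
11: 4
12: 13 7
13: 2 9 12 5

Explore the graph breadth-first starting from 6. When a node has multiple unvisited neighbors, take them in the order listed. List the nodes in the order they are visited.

Visit 6; enqueue 0, 13, 5, 12, 8 → queue [0, 13, 5, 12, 8]
Visit 0 → queue [13, 5, 12, 8]
Visit 13; enqueue 2, 9 → queue [5, 12, 8, 2, 9]
Visit 5; enqueue 3, 10, 4 → queue [12, 8, 2, 9, 3, 10, 4]
Visit 12; enqueue 7 → queue [8, 2, 9, 3, 10, 4, 7]
Visit 8; enqueue 11 → queue [2, 9, 3, 10, 4, 7, 11]
Visit 2 → queue [9, 3, 10, 4, 7, 11]
Visit 9 → queue [3, 10, 4, 7, 11]
Visit 3 → queue [10, 4, 7, 11]
Visit 10 → queue [4, 7, 11]
Visit 4 → queue [7, 11]
Visit 7; enqueue 1 → queue [11, 1]
Visit 11 → queue [1]
Visit 1 → queue []

6 0 13 5 12 8 2 9 3 10 4 7 11 1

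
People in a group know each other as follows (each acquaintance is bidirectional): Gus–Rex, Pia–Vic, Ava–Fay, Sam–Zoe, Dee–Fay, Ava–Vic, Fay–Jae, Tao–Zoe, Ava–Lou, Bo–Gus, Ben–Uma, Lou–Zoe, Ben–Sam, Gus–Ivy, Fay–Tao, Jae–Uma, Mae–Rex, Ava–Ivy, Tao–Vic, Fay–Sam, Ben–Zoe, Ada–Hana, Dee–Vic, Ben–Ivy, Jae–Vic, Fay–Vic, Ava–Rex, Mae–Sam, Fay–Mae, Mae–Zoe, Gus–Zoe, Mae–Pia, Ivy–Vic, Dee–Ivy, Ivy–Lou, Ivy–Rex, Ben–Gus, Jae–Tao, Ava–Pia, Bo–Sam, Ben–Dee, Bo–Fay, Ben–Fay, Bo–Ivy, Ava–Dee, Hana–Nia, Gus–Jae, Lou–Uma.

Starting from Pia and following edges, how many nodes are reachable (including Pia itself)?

BFS from Pia visits: Pia, Vic, Mae, Ava, Tao, Jae, Ivy, Fay, Dee, Zoe, Sam, Rex, Lou, Uma, Gus, Bo, Ben
Reachable nodes: 17 of 20 total.

17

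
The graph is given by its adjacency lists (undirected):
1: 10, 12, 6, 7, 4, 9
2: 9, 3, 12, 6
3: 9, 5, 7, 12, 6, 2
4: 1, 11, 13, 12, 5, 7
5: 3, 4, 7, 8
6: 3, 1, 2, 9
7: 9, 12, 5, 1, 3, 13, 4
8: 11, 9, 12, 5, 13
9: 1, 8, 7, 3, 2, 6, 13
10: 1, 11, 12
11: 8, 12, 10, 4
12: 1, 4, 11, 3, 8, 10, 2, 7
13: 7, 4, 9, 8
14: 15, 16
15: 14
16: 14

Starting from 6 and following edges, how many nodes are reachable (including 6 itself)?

13

BFS from 6 visits: 6, 9, 3, 2, 1, 13, 8, 7, 12, 5, 10, 4, 11
Reachable nodes: 13 of 16 total.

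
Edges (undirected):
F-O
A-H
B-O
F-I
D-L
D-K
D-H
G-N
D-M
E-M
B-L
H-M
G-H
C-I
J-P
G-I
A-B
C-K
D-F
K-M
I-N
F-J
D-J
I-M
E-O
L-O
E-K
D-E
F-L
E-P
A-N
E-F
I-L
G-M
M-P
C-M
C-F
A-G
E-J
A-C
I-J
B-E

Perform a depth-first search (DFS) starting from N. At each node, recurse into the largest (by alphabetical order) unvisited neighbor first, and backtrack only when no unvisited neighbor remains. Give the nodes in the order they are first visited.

N → I → M → P → J → F → O → L → D → K → E → B → A → H → G → C

Visit N
N → I
I → M
M → P
P → J
J → F
F → O
O → L
L → D
D → K
K → E
E → B
B → A
A → H
H → G
A → C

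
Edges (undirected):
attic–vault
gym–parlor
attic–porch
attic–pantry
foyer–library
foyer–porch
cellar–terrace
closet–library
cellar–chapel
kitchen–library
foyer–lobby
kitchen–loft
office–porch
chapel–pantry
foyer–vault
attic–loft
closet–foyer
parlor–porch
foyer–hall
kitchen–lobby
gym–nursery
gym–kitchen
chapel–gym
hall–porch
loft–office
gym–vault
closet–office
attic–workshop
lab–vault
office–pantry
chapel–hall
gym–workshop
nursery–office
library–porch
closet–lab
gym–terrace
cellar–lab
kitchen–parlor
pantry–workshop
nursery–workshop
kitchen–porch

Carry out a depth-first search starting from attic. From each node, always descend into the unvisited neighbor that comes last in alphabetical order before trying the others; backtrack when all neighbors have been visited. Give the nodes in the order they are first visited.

Visit attic
attic → workshop
workshop → pantry
pantry → office
office → porch
porch → parlor
parlor → kitchen
kitchen → loft
kitchen → lobby
lobby → foyer
foyer → vault
vault → lab
lab → closet
closet → library
lab → cellar
cellar → terrace
terrace → gym
gym → nursery
gym → chapel
chapel → hall

attic, workshop, pantry, office, porch, parlor, kitchen, loft, lobby, foyer, vault, lab, closet, library, cellar, terrace, gym, nursery, chapel, hall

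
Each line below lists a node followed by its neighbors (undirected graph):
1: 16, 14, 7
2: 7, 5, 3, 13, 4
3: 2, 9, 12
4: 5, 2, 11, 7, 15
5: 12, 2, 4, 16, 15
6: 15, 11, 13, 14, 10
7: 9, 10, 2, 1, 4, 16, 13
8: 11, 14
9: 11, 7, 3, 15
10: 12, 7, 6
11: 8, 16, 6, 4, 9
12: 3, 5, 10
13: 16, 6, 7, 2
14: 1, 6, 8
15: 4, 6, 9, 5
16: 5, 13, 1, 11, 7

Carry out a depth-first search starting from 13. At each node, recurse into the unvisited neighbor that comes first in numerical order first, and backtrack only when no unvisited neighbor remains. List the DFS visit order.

13 2 3 9 7 1 14 6 10 12 5 4 11 8 16 15

Visit 13
13 → 2
2 → 3
3 → 9
9 → 7
7 → 1
1 → 14
14 → 6
6 → 10
10 → 12
12 → 5
5 → 4
4 → 11
11 → 8
11 → 16
4 → 15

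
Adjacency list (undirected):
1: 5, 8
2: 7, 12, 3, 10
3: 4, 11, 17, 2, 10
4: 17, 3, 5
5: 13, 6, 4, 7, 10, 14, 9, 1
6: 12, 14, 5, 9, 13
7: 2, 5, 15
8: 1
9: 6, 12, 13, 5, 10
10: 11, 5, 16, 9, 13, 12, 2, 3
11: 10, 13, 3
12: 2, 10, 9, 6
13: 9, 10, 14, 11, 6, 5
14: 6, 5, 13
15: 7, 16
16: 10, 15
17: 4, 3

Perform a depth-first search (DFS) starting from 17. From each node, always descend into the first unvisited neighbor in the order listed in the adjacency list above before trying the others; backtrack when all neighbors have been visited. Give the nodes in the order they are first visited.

17 -> 4 -> 3 -> 11 -> 10 -> 5 -> 13 -> 9 -> 6 -> 12 -> 2 -> 7 -> 15 -> 16 -> 14 -> 1 -> 8

Visit 17
17 → 4
4 → 3
3 → 11
11 → 10
10 → 5
5 → 13
13 → 9
9 → 6
6 → 12
12 → 2
2 → 7
7 → 15
15 → 16
6 → 14
5 → 1
1 → 8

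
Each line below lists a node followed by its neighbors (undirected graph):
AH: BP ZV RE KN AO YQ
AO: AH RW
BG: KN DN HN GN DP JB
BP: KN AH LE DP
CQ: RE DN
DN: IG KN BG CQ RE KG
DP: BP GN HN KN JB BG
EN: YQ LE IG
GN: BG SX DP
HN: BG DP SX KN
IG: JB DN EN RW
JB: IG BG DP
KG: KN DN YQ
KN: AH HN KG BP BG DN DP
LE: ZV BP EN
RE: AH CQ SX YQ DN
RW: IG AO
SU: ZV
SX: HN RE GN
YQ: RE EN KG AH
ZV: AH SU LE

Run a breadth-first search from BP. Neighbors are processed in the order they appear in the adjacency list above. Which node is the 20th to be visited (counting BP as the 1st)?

Visit BP; enqueue KN, AH, LE, DP → queue [KN, AH, LE, DP]
Visit KN; enqueue HN, KG, BG, DN → queue [AH, LE, DP, HN, KG, BG, DN]
Visit AH; enqueue ZV, RE, AO, YQ → queue [LE, DP, HN, KG, BG, DN, ZV, RE, AO, YQ]
Visit LE; enqueue EN → queue [DP, HN, KG, BG, DN, ZV, RE, AO, YQ, EN]
Visit DP; enqueue GN, JB → queue [HN, KG, BG, DN, ZV, RE, AO, YQ, EN, GN, JB]
Visit HN; enqueue SX → queue [KG, BG, DN, ZV, RE, AO, YQ, EN, GN, JB, SX]
Visit KG → queue [BG, DN, ZV, RE, AO, YQ, EN, GN, JB, SX]
Visit BG → queue [DN, ZV, RE, AO, YQ, EN, GN, JB, SX]
Visit DN; enqueue IG, CQ → queue [ZV, RE, AO, YQ, EN, GN, JB, SX, IG, CQ]
Visit ZV; enqueue SU → queue [RE, AO, YQ, EN, GN, JB, SX, IG, CQ, SU]
Visit RE → queue [AO, YQ, EN, GN, JB, SX, IG, CQ, SU]
Visit AO; enqueue RW → queue [YQ, EN, GN, JB, SX, IG, CQ, SU, RW]
Visit YQ → queue [EN, GN, JB, SX, IG, CQ, SU, RW]
Visit EN → queue [GN, JB, SX, IG, CQ, SU, RW]
Visit GN → queue [JB, SX, IG, CQ, SU, RW]
Visit JB → queue [SX, IG, CQ, SU, RW]
Visit SX → queue [IG, CQ, SU, RW]
Visit IG → queue [CQ, SU, RW]
Visit CQ → queue [SU, RW]
Visit SU → queue [RW]
Visit RW → queue []

Visit order: BP, KN, AH, LE, DP, HN, KG, BG, DN, ZV, RE, AO, YQ, EN, GN, JB, SX, IG, CQ, SU, RW

SU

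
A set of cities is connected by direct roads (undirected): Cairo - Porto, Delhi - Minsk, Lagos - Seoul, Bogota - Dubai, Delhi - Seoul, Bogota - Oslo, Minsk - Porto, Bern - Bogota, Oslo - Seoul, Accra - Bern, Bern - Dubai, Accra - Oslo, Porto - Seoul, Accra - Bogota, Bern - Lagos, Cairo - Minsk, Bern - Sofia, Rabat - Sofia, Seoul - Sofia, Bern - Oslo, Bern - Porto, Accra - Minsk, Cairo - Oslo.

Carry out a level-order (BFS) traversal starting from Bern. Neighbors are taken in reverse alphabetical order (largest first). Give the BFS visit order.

Bern Sofia Porto Oslo Lagos Dubai Bogota Accra Seoul Rabat Minsk Cairo Delhi

Visit Bern; enqueue Sofia, Porto, Oslo, Lagos, Dubai, Bogota, Accra → queue [Sofia, Porto, Oslo, Lagos, Dubai, Bogota, Accra]
Visit Sofia; enqueue Seoul, Rabat → queue [Porto, Oslo, Lagos, Dubai, Bogota, Accra, Seoul, Rabat]
Visit Porto; enqueue Minsk, Cairo → queue [Oslo, Lagos, Dubai, Bogota, Accra, Seoul, Rabat, Minsk, Cairo]
Visit Oslo → queue [Lagos, Dubai, Bogota, Accra, Seoul, Rabat, Minsk, Cairo]
Visit Lagos → queue [Dubai, Bogota, Accra, Seoul, Rabat, Minsk, Cairo]
Visit Dubai → queue [Bogota, Accra, Seoul, Rabat, Minsk, Cairo]
Visit Bogota → queue [Accra, Seoul, Rabat, Minsk, Cairo]
Visit Accra → queue [Seoul, Rabat, Minsk, Cairo]
Visit Seoul; enqueue Delhi → queue [Rabat, Minsk, Cairo, Delhi]
Visit Rabat → queue [Minsk, Cairo, Delhi]
Visit Minsk → queue [Cairo, Delhi]
Visit Cairo → queue [Delhi]
Visit Delhi → queue []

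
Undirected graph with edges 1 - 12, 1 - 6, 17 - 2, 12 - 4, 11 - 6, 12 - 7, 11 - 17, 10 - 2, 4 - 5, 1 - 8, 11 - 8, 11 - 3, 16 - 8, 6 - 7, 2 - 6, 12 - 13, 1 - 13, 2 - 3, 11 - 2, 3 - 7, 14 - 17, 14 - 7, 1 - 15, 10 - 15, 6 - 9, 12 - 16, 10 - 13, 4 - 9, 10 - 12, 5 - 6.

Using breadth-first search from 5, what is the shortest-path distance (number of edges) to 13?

3

Level 0: 5
Level 1: 4, 6
Level 2: 1, 2, 7, 9, 11, 12
Level 3: 3, 8, 10, 13, 14, 15, 16, 17
13 first appears at level 3.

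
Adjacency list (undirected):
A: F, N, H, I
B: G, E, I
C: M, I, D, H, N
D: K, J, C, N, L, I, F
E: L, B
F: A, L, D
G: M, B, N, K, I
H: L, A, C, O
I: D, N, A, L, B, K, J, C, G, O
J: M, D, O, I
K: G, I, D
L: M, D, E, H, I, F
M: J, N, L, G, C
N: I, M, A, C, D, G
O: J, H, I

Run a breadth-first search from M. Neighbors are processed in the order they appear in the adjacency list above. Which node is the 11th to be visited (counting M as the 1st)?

Visit M; enqueue J, N, L, G, C → queue [J, N, L, G, C]
Visit J; enqueue D, O, I → queue [N, L, G, C, D, O, I]
Visit N; enqueue A → queue [L, G, C, D, O, I, A]
Visit L; enqueue E, H, F → queue [G, C, D, O, I, A, E, H, F]
Visit G; enqueue B, K → queue [C, D, O, I, A, E, H, F, B, K]
Visit C → queue [D, O, I, A, E, H, F, B, K]
Visit D → queue [O, I, A, E, H, F, B, K]
Visit O → queue [I, A, E, H, F, B, K]
Visit I → queue [A, E, H, F, B, K]
Visit A → queue [E, H, F, B, K]
Visit E → queue [H, F, B, K]
Visit H → queue [F, B, K]
Visit F → queue [B, K]
Visit B → queue [K]
Visit K → queue []

Visit order: M, J, N, L, G, C, D, O, I, A, E, H, F, B, K

E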